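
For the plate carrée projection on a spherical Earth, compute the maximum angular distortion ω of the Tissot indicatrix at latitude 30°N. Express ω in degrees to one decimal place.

8.2°

In the plate carrée (x = Rλ, y = Rφ), meridians are true-scale (h = 1) and parallels are stretched by k = sec φ.
At 30°: h = 1.000, k = 1.155; principal scales a = 1.155, b = 1.000.
sin(ω/2) = (a − b)/(a + b) = 0.1547/2.155 = 0.07180, so ω = 2 arcsin(0.07180) ≈ 8.2°.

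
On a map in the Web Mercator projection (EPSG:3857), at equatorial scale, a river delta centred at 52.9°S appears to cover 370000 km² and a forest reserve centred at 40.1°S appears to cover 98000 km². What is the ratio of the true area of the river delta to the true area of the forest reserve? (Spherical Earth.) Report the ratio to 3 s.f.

2.35

On Mercator the areal scale is sec²φ, so true area = apparent × cos²φ.
True area of river delta: 370000 × cos²(52.9°) = 370000 × 0.3639 = 134600 km².
True area of forest reserve: 98000 × cos²(40.1°) = 98000 × 0.5851 = 57340 km².
Ratio = 134600 / 57340 ≈ 2.35.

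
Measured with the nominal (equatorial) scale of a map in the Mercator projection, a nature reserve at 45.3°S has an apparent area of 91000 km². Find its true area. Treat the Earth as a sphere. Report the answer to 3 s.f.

45000 km²

Mercator is conformal, so the point scale is isotropic: h = k = sec φ = 1/cos φ.
Areal scale = k² = sec²φ = 1/cos²(45.3°) = 1/0.7034² = 2.021.
True area = apparent / (areal scale) = 91000 / 2.021 ≈ 45000 km².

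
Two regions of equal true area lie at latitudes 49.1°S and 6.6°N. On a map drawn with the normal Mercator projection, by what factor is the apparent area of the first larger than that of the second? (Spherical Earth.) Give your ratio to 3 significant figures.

Mercator areal scale is sec²φ.
At 49.1°: sec²(49.1°) = 1/0.6547² = 2.333.
At 6.6°: sec²(6.6°) = 1/0.9934² = 1.013.
Ratio = 2.333/1.013 = cos²(6.6°)/cos²(49.1°) ≈ 2.30.

2.30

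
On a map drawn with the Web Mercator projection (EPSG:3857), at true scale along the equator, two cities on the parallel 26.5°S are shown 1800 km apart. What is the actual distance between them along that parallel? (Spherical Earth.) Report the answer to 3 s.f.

1610 km

Mercator is conformal, so the point scale is isotropic: h = k = sec φ = 1/cos φ.
Along the parallel at 26.5°, map distances are exaggerated by k = sec 26.5° = 1.117.
True distance = 1800 / 1.117 = 1800 × cos 26.5° ≈ 1610 km.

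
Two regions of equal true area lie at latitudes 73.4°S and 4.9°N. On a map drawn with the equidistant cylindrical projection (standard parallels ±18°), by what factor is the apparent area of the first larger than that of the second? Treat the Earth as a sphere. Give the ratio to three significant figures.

3.49

With standard parallel φ₀ = 18°, the equirectangular projection gives x = Rλ cos φ₀, y = Rφ, so h = 1 and k = cos 18° / cos φ.
Areal scale at 73.4°: h·k = 1.000 × 3.329 = 3.329.
Areal scale at 4.9°: h·k = 1.000 × 0.9545 = 0.9545.
Ratio = 3.329/0.9545 ≈ 3.49.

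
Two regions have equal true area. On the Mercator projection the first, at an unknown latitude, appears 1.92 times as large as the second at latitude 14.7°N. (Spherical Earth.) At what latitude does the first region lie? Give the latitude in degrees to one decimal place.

45.7°

Mercator areal scale is sec²φ, so apparent-area ratio = sec²φ₁ / sec²φ₂ = cos²φ₂ / cos²φ₁.
cos²φ₂ / cos²φ₁ = 1.92  ⇒  cos φ₁ = cos 14.7° / √1.92 = 0.9673/1.386 = 0.6981.
φ₁ = arccos(0.6981) ≈ 45.7°.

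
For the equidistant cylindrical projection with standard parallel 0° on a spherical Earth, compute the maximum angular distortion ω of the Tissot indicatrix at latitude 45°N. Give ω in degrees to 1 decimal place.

In the plate carrée (x = Rλ, y = Rφ), meridians are true-scale (h = 1) and parallels are stretched by k = sec φ.
At 45°: h = 1.000, k = 1.414; principal scales a = 1.414, b = 1.000.
sin(ω/2) = (a − b)/(a + b) = 0.4142/2.414 = 0.1716, so ω = 2 arcsin(0.1716) ≈ 19.8°.

19.8°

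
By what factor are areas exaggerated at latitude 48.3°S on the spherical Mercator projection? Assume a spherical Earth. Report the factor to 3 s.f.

The Mercator projection is conformal; its linear scale factor is the same in every direction and equals sec φ = 1/cos φ.
Areal scale = k² = sec²φ = 1/cos²(48.3°) = 1/0.6652² = 2.260.

2.26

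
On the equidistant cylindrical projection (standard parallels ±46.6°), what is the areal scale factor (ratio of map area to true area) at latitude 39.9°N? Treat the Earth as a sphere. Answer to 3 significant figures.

0.896

The equidistant cylindrical projection with φ₀ = 46.6° has h = 1 (meridians true) and k = cos φ₀ / cos φ along parallels.
Areal scale = h·k = 1 × cos φ₀ / cos φ; at 39.9°, h = 1.000, k = 0.8956, so h·k = 0.8956.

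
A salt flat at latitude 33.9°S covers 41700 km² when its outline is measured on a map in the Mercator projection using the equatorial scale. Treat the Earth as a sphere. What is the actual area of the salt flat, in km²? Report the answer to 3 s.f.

28700 km²

The Mercator projection is conformal; its linear scale factor is the same in every direction and equals sec φ = 1/cos φ.
Areal scale = k² = sec²φ = 1/cos²(33.9°) = 1/0.8300² = 1.452.
True area = apparent / (areal scale) = 41700 / 1.452 ≈ 28700 km².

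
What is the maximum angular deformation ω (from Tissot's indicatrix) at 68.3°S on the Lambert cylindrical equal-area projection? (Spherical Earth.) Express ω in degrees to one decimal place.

98.8°

The Lambert cylindrical equal-area projection is the cylindrical equal-area projection with its standard parallel at the equator (φ₀ = 0). A cylindrical equal-area projection with standard parallel φ₀ has meridian scale h = cos φ / cos φ₀ and parallel scale k = cos φ₀ / cos φ (so areas are preserved, h·k = 1).
At 68.3°: h = 0.3697, k = 2.705; principal scales a = 2.705, b = 0.3697.
sin(ω/2) = (a − b)/(a + b) = 2.335/3.074 = 0.7595, so ω = 2 arcsin(0.7595) ≈ 98.8°.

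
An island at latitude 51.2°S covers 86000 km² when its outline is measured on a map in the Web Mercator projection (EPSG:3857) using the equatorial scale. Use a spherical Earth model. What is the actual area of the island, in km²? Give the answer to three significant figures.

33800 km²

Mercator is conformal, so the point scale is isotropic: h = k = sec φ = 1/cos φ.
Areal scale = k² = sec²φ = 1/cos²(51.2°) = 1/0.6266² = 2.547.
True area = apparent / (areal scale) = 86000 / 2.547 ≈ 33800 km².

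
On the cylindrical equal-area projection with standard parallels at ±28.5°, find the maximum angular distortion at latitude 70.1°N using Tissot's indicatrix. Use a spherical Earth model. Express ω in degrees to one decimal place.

95.3°

A cylindrical equal-area projection with standard parallel φ₀ has meridian scale h = cos φ / cos φ₀ and parallel scale k = cos φ₀ / cos φ (so areas are preserved, h·k = 1).
At 70.1°: h = 0.3873, k = 2.582; principal scales a = 2.582, b = 0.3873.
sin(ω/2) = (a − b)/(a + b) = 2.195/2.969 = 0.7391, so ω = 2 arcsin(0.7391) ≈ 95.3°.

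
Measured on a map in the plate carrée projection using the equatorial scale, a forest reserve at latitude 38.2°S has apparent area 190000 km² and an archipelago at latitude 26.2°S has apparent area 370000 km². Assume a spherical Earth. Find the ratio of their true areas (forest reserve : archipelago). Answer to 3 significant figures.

0.450

On the plate carrée, areal scale = h·k = 1 × sec φ, so true area = apparent × cos φ.
True area of forest reserve: 190000 × cos(38.2°) = 190000 × 0.7859 = 149300 km².
True area of archipelago: 370000 × cos(26.2°) = 370000 × 0.8973 = 332000 km².
Ratio = 149300 / 332000 ≈ 0.450.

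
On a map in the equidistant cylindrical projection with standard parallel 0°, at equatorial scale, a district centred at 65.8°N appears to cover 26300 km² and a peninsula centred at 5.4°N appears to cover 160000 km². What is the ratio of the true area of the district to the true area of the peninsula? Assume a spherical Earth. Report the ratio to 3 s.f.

On the plate carrée, areal scale = h·k = 1 × sec φ, so true area = apparent × cos φ.
True area of district: 26300 × cos(65.8°) = 26300 × 0.4099 = 10780 km².
True area of peninsula: 160000 × cos(5.4°) = 160000 × 0.9956 = 159300 km².
Ratio = 10780 / 159300 ≈ 0.0677.

0.0677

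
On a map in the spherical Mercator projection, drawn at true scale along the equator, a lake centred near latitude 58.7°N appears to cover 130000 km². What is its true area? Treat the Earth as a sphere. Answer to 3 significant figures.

35100 km²

The Mercator projection is conformal; its linear scale factor is the same in every direction and equals sec φ = 1/cos φ.
Areal scale = k² = sec²φ = 1/cos²(58.7°) = 1/0.5195² = 3.705.
True area = apparent / (areal scale) = 130000 / 3.705 ≈ 35100 km².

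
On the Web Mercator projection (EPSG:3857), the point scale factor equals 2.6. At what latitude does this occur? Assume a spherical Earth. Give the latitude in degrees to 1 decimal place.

Mercator scale is k = sec φ = 1/cos φ.
1/cos φ = 2.6  ⇒  cos φ = 0.3846  ⇒  φ = arccos(0.3846) ≈ 67.4°.

67.4°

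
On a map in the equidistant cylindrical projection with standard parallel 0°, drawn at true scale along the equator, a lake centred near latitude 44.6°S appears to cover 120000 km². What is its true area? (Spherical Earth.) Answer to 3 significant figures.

In the plate carrée (x = Rλ, y = Rφ), meridians are true-scale (h = 1) and parallels are stretched by k = sec φ.
Areal scale = h·k = 1 × sec φ; at 44.6°, h = 1.000, k = 1.404, so h·k = 1.404.
True area = apparent / (areal scale) = 120000 / 1.404 ≈ 85400 km².

85400 km²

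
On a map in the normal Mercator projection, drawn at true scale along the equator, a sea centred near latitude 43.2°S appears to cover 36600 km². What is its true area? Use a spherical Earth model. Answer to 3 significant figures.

The Mercator projection is conformal; its linear scale factor is the same in every direction and equals sec φ = 1/cos φ.
Areal scale = k² = sec²φ = 1/cos²(43.2°) = 1/0.7290² = 1.882.
True area = apparent / (areal scale) = 36600 / 1.882 ≈ 19400 km².

19400 km²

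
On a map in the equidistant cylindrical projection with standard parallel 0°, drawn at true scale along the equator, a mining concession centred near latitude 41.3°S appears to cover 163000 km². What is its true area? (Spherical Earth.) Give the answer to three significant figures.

Plate carrée maps x = Rλ, y = Rφ. The meridian scale is h = 1 and the parallel scale is k = 1/cos φ = sec φ.
Areal scale = h·k = 1 × sec φ; at 41.3°, h = 1.000, k = 1.331, so h·k = 1.331.
True area = apparent / (areal scale) = 163000 / 1.331 ≈ 122000 km².

122000 km²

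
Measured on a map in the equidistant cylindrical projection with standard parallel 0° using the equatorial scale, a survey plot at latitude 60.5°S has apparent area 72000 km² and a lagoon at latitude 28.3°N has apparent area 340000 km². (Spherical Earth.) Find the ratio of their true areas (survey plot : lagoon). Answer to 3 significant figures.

Plate carrée has h = 1 and k = sec φ, giving areal scale sec φ; true area = (apparent area) · cos φ.
True area of survey plot: 72000 × cos(60.5°) = 72000 × 0.4924 = 35450 km².
True area of lagoon: 340000 × cos(28.3°) = 340000 × 0.8805 = 299400 km².
Ratio = 35450 / 299400 ≈ 0.118.

0.118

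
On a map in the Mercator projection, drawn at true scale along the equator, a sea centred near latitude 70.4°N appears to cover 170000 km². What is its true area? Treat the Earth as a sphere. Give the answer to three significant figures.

Mercator is conformal, so the point scale is isotropic: h = k = sec φ = 1/cos φ.
Areal scale = k² = sec²φ = 1/cos²(70.4°) = 1/0.3355² = 8.887.
True area = apparent / (areal scale) = 170000 / 8.887 ≈ 19100 km².

19100 km²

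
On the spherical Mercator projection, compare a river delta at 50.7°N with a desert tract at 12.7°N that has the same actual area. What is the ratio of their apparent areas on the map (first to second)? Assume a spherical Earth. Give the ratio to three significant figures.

2.37

Mercator areal scale is sec²φ.
At 50.7°: sec²(50.7°) = 1/0.6334² = 2.493.
At 12.7°: sec²(12.7°) = 1/0.9755² = 1.051.
Ratio = 2.493/1.051 = cos²(12.7°)/cos²(50.7°) ≈ 2.37.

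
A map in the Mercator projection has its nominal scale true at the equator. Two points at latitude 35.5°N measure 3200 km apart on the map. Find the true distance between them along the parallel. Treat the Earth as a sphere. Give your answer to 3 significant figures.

2610 km

Mercator is conformal, so the point scale is isotropic: h = k = sec φ = 1/cos φ.
Along the parallel at 35.5°, map distances are exaggerated by k = sec 35.5° = 1.228.
True distance = 3200 / 1.228 = 3200 × cos 35.5° ≈ 2610 km.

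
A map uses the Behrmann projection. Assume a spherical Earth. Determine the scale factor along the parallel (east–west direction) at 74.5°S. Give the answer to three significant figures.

Behrmann is a cylindrical equal-area projection with standard parallels at ±30°. A cylindrical equal-area projection with standard parallel φ₀ has meridian scale h = cos φ / cos φ₀ and parallel scale k = cos φ₀ / cos φ (so areas are preserved, h·k = 1).
k = cos 30° / cos 74.5° = 0.8660/0.2672 = 3.241.

3.24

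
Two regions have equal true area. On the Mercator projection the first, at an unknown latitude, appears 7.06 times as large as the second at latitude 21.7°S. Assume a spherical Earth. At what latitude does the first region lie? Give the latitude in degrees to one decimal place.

On Mercator, (apparent₁)/(apparent₂) = sec²φ₁ / sec²φ₂ when true areas are equal.
cos²φ₂ / cos²φ₁ = 7.06  ⇒  cos φ₁ = cos 21.7° / √7.06 = 0.9291/2.657 = 0.3497.
φ₁ = arccos(0.3497) ≈ 69.5°.

69.5°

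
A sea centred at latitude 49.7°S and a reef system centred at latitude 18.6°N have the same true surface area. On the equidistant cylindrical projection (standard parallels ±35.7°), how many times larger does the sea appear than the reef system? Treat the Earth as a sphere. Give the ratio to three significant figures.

1.47

With standard parallel φ₀ = 35.7°, the equirectangular projection gives x = Rλ cos φ₀, y = Rφ, so h = 1 and k = cos 35.7° / cos φ.
Areal scale at 49.7°: h·k = 1.000 × 1.256 = 1.256.
Areal scale at 18.6°: h·k = 1.000 × 0.8568 = 0.8568.
Ratio = 1.256/0.8568 ≈ 1.47.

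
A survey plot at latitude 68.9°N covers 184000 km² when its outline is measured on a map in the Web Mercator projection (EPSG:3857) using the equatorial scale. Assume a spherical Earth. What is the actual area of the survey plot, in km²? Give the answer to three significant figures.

23800 km²

Mercator is conformal, so the point scale is isotropic: h = k = sec φ = 1/cos φ.
Areal scale = k² = sec²φ = 1/cos²(68.9°) = 1/0.3600² = 7.716.
True area = apparent / (areal scale) = 184000 / 7.716 ≈ 23800 km².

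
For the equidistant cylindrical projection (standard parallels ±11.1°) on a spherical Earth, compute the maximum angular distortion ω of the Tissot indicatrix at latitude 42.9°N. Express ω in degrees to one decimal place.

16.7°

With standard parallel φ₀ = 11.1°, the equirectangular projection gives x = Rλ cos φ₀, y = Rφ, so h = 1 and k = cos 11.1° / cos φ.
At 42.9°: h = 1.000, k = 1.340; principal scales a = 1.340, b = 1.000.
sin(ω/2) = (a − b)/(a + b) = 0.3396/2.340 = 0.1451, so ω = 2 arcsin(0.1451) ≈ 16.7°.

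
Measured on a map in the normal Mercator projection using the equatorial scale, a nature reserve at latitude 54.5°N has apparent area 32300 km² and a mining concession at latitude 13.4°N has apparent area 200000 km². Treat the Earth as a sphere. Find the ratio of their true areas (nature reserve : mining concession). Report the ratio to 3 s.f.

Since Mercator area scale is 1/cos²φ, the true area equals the apparent area multiplied by cos²φ.
True area of nature reserve: 32300 × cos²(54.5°) = 32300 × 0.3372 = 10890 km².
True area of mining concession: 200000 × cos²(13.4°) = 200000 × 0.9463 = 189300 km².
Ratio = 10890 / 189300 ≈ 0.0576.

0.0576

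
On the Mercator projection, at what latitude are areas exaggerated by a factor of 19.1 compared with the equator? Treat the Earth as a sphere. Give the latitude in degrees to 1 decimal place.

76.8°

Mercator areal scale is sec²φ.
sec²φ = 19.1  ⇒  cos²φ = 0.05236  ⇒  cos φ = 0.2288.
φ = arccos(0.2288) ≈ 76.8°.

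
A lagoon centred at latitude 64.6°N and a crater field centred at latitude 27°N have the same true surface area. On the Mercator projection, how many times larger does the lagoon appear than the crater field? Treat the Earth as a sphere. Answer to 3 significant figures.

4.31

On Mercator, area is exaggerated by sec²φ = 1/cos²φ.
At 64.6°: sec²(64.6°) = 1/0.4289² = 5.435.
At 27°: sec²(27°) = 1/0.8910² = 1.260.
Ratio = 5.435/1.260 = cos²(27°)/cos²(64.6°) ≈ 4.31.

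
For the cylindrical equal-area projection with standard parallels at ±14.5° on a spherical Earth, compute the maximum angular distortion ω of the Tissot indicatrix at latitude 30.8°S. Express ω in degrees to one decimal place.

13.7°

A cylindrical equal-area projection with standard parallel φ₀ has meridian scale h = cos φ / cos φ₀ and parallel scale k = cos φ₀ / cos φ (so areas are preserved, h·k = 1).
At 30.8°: h = 0.8872, k = 1.127; principal scales a = 1.127, b = 0.8872.
sin(ω/2) = (a − b)/(a + b) = 0.2399/2.014 = 0.1191, so ω = 2 arcsin(0.1191) ≈ 13.7°.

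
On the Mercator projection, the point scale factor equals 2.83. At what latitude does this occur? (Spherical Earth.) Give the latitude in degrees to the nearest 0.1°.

69.3°

Mercator scale is k = sec φ = 1/cos φ.
1/cos φ = 2.83  ⇒  cos φ = 0.3534  ⇒  φ = arccos(0.3534) ≈ 69.3°.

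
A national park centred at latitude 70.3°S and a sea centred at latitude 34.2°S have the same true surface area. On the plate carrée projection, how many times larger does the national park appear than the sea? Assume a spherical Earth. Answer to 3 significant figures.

For the equirectangular projection with φ₀ = 0 (plate carrée), h = 1 along meridians and k = sec φ along parallels.
Areal scale at 70.3°: h·k = 1.000 × 2.967 = 2.967.
Areal scale at 34.2°: h·k = 1.000 × 1.209 = 1.209.
Ratio = 2.967/1.209 ≈ 2.45.

2.45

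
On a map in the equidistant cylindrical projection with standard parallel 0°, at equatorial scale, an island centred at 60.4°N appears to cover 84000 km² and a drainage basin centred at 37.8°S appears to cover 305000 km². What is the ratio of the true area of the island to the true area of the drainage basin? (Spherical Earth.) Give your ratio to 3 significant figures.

0.172

On the plate carrée, areal scale = h·k = 1 × sec φ, so true area = apparent × cos φ.
True area of island: 84000 × cos(60.4°) = 84000 × 0.4939 = 41490 km².
True area of drainage basin: 305000 × cos(37.8°) = 305000 × 0.7902 = 241000 km².
Ratio = 41490 / 241000 ≈ 0.172.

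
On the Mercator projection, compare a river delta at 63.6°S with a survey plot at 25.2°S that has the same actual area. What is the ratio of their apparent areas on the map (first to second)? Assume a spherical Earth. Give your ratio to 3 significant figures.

4.14

Mercator areal scale is sec²φ.
At 63.6°: sec²(63.6°) = 1/0.4446² = 5.058.
At 25.2°: sec²(25.2°) = 1/0.9048² = 1.221.
Ratio = 5.058/1.221 = cos²(25.2°)/cos²(63.6°) ≈ 4.14.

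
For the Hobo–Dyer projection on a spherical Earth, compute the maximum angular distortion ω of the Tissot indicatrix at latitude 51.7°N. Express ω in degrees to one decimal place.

Hobo–Dyer is a cylindrical equal-area projection with standard parallels at ±37.5°. For cylindrical equal-area with standard parallel φ₀, h = cos φ / cos φ₀ and k = cos φ₀ / cos φ, so h·k = 1.
At 51.7°: h = 0.7812, k = 1.280; principal scales a = 1.280, b = 0.7812.
sin(ω/2) = (a − b)/(a + b) = 0.4988/2.061 = 0.2420, so ω = 2 arcsin(0.2420) ≈ 28.0°.

28.0°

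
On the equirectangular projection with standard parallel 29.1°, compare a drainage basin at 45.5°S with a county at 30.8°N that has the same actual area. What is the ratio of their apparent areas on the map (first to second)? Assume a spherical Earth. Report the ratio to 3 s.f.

1.23

The equidistant cylindrical projection with φ₀ = 29.1° has h = 1 (meridians true) and k = cos φ₀ / cos φ along parallels.
Areal scale at 45.5°: h·k = 1.000 × 1.247 = 1.247.
Areal scale at 30.8°: h·k = 1.000 × 1.017 = 1.017.
Ratio = 1.247/1.017 ≈ 1.23.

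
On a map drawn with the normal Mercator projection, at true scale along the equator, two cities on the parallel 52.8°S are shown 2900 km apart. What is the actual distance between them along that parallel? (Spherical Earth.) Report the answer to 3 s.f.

1750 km

For Mercator, h = k = sec φ (a conformal cylindrical projection has a single point scale, 1/cos φ).
Along the parallel at 52.8°, map distances are exaggerated by k = sec 52.8° = 1.654.
True distance = 2900 / 1.654 = 2900 × cos 52.8° ≈ 1750 km.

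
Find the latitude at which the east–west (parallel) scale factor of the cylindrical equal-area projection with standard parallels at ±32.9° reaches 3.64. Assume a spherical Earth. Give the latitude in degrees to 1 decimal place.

76.7°

A cylindrical equal-area projection with standard parallel φ₀ has meridian scale h = cos φ / cos φ₀ and parallel scale k = cos φ₀ / cos φ (so areas are preserved, h·k = 1).
k = cos φ₀ / cos φ = 3.64  ⇒  cos φ = cos 32.9° / 3.64 = 0.2307.
φ = arccos(0.2307) ≈ 76.7°.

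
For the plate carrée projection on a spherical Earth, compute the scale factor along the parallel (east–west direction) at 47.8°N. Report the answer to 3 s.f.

1.49

In the plate carrée (x = Rλ, y = Rφ), meridians are true-scale (h = 1) and parallels are stretched by k = sec φ.
k = 1/cos 47.8° = 1/0.6717 = 1.489.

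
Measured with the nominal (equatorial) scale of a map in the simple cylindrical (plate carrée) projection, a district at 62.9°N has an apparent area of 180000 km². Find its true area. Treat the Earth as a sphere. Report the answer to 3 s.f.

In the plate carrée (x = Rλ, y = Rφ), meridians are true-scale (h = 1) and parallels are stretched by k = sec φ.
Areal scale = h·k = 1 × sec φ; at 62.9°, h = 1.000, k = 2.195, so h·k = 2.195.
True area = apparent / (areal scale) = 180000 / 2.195 ≈ 82000 km².

82000 km²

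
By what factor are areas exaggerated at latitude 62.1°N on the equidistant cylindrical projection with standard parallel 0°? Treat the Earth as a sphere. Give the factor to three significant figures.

2.14

For the equirectangular projection with φ₀ = 0 (plate carrée), h = 1 along meridians and k = sec φ along parallels.
Areal scale = h·k = 1 × sec φ; at 62.1°, h = 1.000, k = 2.137, so h·k = 2.137.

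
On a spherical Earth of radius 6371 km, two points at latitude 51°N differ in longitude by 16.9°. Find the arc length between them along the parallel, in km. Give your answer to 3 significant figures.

1180 km

Arc length along a parallel = R cos φ · Δλ (with Δλ in radians).
= 6371 × cos 51° × (16.9° × π/180) = 6371 × 0.6293 × 0.2950 ≈ 1180 km.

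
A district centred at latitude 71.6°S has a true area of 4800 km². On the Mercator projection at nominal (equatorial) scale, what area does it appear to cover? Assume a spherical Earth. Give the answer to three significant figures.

Mercator is conformal, so the point scale is isotropic: h = k = sec φ = 1/cos φ.
Areal scale = k² = sec²φ = 1/cos²(71.6°) = 1/0.3156² = 10.04.
Apparent area = 4800 × 10.04 ≈ 48200 km².

48200 km²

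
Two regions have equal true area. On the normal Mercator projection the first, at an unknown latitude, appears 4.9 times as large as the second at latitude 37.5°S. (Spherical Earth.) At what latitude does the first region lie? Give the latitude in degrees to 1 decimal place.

For equal true areas on Mercator, apparent areas scale as sec²φ, so the ratio is cos²φ₂ / cos²φ₁.
cos²φ₂ / cos²φ₁ = 4.9  ⇒  cos φ₁ = cos 37.5° / √4.9 = 0.7934/2.214 = 0.3584.
φ₁ = arccos(0.3584) ≈ 69.0°.

69.0°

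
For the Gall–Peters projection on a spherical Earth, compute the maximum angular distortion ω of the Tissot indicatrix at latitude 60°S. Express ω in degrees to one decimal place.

38.9°

The Gall–Peters projection is cylindrical equal-area with φ₀ = 45°. Cylindrical equal-area (φ₀ = 45°): h = cos φ / cos 45° along meridians, k = cos 45° / cos φ along parallels; h·k = 1.
At 60°: h = 0.7071, k = 1.414; principal scales a = 1.414, b = 0.7071.
sin(ω/2) = (a − b)/(a + b) = 0.7071/2.121 = 0.3333, so ω = 2 arcsin(0.3333) ≈ 38.9°.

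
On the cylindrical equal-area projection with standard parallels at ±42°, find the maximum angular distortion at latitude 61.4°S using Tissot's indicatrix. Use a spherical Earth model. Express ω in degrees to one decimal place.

For cylindrical equal-area with standard parallel φ₀, h = cos φ / cos φ₀ and k = cos φ₀ / cos φ, so h·k = 1.
At 61.4°: h = 0.6441, k = 1.552; principal scales a = 1.552, b = 0.6441.
sin(ω/2) = (a − b)/(a + b) = 0.9083/2.197 = 0.4135, so ω = 2 arcsin(0.4135) ≈ 48.9°.

48.9°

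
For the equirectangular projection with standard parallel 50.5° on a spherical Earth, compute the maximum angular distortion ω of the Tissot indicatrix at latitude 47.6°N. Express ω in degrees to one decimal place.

With standard parallel φ₀ = 50.5°, the equirectangular projection gives x = Rλ cos φ₀, y = Rφ, so h = 1 and k = cos 50.5° / cos φ.
At 47.6°: h = 1.000, k = 0.9433; principal scales a = 1.000, b = 0.9433.
sin(ω/2) = (a − b)/(a + b) = 0.05669/1.943 = 0.02917, so ω = 2 arcsin(0.02917) ≈ 3.3°.

3.3°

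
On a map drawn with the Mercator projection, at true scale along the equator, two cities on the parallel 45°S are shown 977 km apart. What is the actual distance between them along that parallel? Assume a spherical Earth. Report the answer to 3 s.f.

For Mercator, h = k = sec φ (a conformal cylindrical projection has a single point scale, 1/cos φ).
Along the parallel at 45°, map distances are exaggerated by k = sec 45° = 1.414.
True distance = 977 / 1.414 = 977 × cos 45° ≈ 691 km.

691 km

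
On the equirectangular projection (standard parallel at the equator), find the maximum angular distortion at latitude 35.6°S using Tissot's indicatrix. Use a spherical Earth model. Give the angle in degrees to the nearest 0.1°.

Plate carrée maps x = Rλ, y = Rφ. The meridian scale is h = 1 and the parallel scale is k = 1/cos φ = sec φ.
At 35.6°: h = 1.000, k = 1.230; principal scales a = 1.230, b = 1.000.
sin(ω/2) = (a − b)/(a + b) = 0.2299/2.230 = 0.1031, so ω = 2 arcsin(0.1031) ≈ 11.8°.

11.8°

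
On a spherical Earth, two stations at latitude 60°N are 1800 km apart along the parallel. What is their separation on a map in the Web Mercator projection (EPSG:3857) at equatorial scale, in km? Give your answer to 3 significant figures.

3600 km

For Mercator, h = k = sec φ (a conformal cylindrical projection has a single point scale, 1/cos φ).
Along the parallel, k = sec 60° = 1/0.5000 = 2.000.
Map distance = 1800 × 2.000 ≈ 3600 km.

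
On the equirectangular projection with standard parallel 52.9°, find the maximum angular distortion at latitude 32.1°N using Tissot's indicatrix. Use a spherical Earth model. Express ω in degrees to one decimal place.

19.4°

In the equirectangular projection with standard parallel φ₀ = 52.9° (x = Rλ cos φ₀, y = Rφ), meridians are true-scale (h = 1) and the parallel scale is k = cos φ₀ / cos φ.
At 32.1°: h = 1.000, k = 0.7121; principal scales a = 1.000, b = 0.7121.
sin(ω/2) = (a − b)/(a + b) = 0.2879/1.712 = 0.1682, so ω = 2 arcsin(0.1682) ≈ 19.4°.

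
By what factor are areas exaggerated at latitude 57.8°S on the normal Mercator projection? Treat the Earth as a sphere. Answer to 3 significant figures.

Mercator is conformal, so the point scale is isotropic: h = k = sec φ = 1/cos φ.
Areal scale = k² = sec²φ = 1/cos²(57.8°) = 1/0.5329² = 3.522.

3.52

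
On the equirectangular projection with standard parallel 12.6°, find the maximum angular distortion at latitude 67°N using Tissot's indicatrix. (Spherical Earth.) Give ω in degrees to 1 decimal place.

With standard parallel φ₀ = 12.6°, the equirectangular projection gives x = Rλ cos φ₀, y = Rφ, so h = 1 and k = cos 12.6° / cos φ.
At 67°: h = 1.000, k = 2.498; principal scales a = 2.498, b = 1.000.
sin(ω/2) = (a − b)/(a + b) = 1.498/3.498 = 0.4282, so ω = 2 arcsin(0.4282) ≈ 50.7°.

50.7°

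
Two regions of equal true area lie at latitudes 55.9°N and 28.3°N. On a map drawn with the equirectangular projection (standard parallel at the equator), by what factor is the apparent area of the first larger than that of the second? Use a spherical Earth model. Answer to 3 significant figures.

1.57

Plate carrée maps x = Rλ, y = Rφ. The meridian scale is h = 1 and the parallel scale is k = 1/cos φ = sec φ.
Areal scale at 55.9°: h·k = 1.000 × 1.784 = 1.784.
Areal scale at 28.3°: h·k = 1.000 × 1.136 = 1.136.
Ratio = 1.784/1.136 ≈ 1.57.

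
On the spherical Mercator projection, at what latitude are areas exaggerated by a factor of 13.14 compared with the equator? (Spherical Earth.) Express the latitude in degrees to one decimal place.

74.0°

Mercator areal scale is sec²φ.
sec²φ = 13.14  ⇒  cos²φ = 0.07610  ⇒  cos φ = 0.2759.
φ = arccos(0.2759) ≈ 74.0°.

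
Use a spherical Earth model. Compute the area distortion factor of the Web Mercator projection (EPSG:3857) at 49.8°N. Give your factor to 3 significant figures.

Mercator is conformal, so the point scale is isotropic: h = k = sec φ = 1/cos φ.
Areal scale = k² = sec²φ = 1/cos²(49.8°) = 1/0.6455² = 2.400.

2.40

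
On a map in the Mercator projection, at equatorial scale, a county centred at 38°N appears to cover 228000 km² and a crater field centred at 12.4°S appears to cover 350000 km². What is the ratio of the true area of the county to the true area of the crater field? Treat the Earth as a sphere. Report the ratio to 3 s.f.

Mercator's areal exaggeration is sec²φ; hence true area = (apparent area) · cos²φ.
True area of county: 228000 × cos²(38°) = 228000 × 0.6210 = 141600 km².
True area of crater field: 350000 × cos²(12.4°) = 350000 × 0.9539 = 333900 km².
Ratio = 141600 / 333900 ≈ 0.424.

0.424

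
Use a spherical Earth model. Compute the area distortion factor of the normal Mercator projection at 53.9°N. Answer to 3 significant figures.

For Mercator, h = k = sec φ (a conformal cylindrical projection has a single point scale, 1/cos φ).
Areal scale = k² = sec²φ = 1/cos²(53.9°) = 1/0.5892² = 2.881.

2.88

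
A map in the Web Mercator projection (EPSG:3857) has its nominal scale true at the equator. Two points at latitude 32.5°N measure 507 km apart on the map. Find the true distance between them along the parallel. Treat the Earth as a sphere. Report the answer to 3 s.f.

The Mercator projection is conformal; its linear scale factor is the same in every direction and equals sec φ = 1/cos φ.
Along the parallel at 32.5°, map distances are exaggerated by k = sec 32.5° = 1.186.
True distance = 507 / 1.186 = 507 × cos 32.5° ≈ 428 km.

428 km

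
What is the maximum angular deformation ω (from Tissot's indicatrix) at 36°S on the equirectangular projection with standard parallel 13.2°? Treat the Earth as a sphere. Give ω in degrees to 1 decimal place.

10.6°

With standard parallel φ₀ = 13.2°, the equirectangular projection gives x = Rλ cos φ₀, y = Rφ, so h = 1 and k = cos 13.2° / cos φ.
At 36°: h = 1.000, k = 1.203; principal scales a = 1.203, b = 1.000.
sin(ω/2) = (a − b)/(a + b) = 0.2034/2.203 = 0.09232, so ω = 2 arcsin(0.09232) ≈ 10.6°.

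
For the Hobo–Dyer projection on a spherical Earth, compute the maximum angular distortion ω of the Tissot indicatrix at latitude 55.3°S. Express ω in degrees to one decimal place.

37.4°

The Hobo–Dyer projection is cylindrical equal-area with φ₀ = 37.5°. For cylindrical equal-area with standard parallel φ₀, h = cos φ / cos φ₀ and k = cos φ₀ / cos φ, so h·k = 1.
At 55.3°: h = 0.7176, k = 1.394; principal scales a = 1.394, b = 0.7176.
sin(ω/2) = (a − b)/(a + b) = 0.6760/2.111 = 0.3202, so ω = 2 arcsin(0.3202) ≈ 37.4°.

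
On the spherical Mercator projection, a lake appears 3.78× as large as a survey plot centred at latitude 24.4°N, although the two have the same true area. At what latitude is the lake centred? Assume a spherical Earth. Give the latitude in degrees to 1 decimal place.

For equal true areas on Mercator, apparent areas scale as sec²φ, so the ratio is cos²φ₂ / cos²φ₁.
cos²φ₂ / cos²φ₁ = 3.78  ⇒  cos φ₁ = cos 24.4° / √3.78 = 0.9107/1.944 = 0.4684.
φ₁ = arccos(0.4684) ≈ 62.1°.

62.1°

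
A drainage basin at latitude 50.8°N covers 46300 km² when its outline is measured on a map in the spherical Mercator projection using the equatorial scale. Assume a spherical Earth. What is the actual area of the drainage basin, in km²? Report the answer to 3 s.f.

For Mercator, h = k = sec φ (a conformal cylindrical projection has a single point scale, 1/cos φ).
Areal scale = k² = sec²φ = 1/cos²(50.8°) = 1/0.6320² = 2.503.
True area = apparent / (areal scale) = 46300 / 2.503 ≈ 18500 km².

18500 km²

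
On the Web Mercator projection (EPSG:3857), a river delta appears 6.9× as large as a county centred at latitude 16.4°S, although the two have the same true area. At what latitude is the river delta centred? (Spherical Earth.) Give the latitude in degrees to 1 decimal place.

68.6°

Mercator areal scale is sec²φ, so apparent-area ratio = sec²φ₁ / sec²φ₂ = cos²φ₂ / cos²φ₁.
cos²φ₂ / cos²φ₁ = 6.9  ⇒  cos φ₁ = cos 16.4° / √6.9 = 0.9593/2.627 = 0.3652.
φ₁ = arccos(0.3652) ≈ 68.6°.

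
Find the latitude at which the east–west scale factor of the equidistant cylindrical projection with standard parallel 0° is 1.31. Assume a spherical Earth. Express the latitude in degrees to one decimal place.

Plate carrée: h = 1, k = sec φ along parallels.
sec φ = 1.31  ⇒  cos φ = 0.7634  ⇒  φ ≈ 40.2°.

40.2°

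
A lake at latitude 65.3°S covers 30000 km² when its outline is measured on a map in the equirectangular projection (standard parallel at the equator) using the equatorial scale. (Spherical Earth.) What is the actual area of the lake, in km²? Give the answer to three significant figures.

Plate carrée maps x = Rλ, y = Rφ. The meridian scale is h = 1 and the parallel scale is k = 1/cos φ = sec φ.
Areal scale = h·k = 1 × sec φ; at 65.3°, h = 1.000, k = 2.393, so h·k = 2.393.
True area = apparent / (areal scale) = 30000 / 2.393 ≈ 12500 km².

12500 km²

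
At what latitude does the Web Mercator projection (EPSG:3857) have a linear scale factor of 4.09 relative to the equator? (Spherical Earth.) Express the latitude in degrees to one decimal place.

75.8°

Mercator scale is k = sec φ = 1/cos φ.
1/cos φ = 4.09  ⇒  cos φ = 0.2445  ⇒  φ = arccos(0.2445) ≈ 75.8°.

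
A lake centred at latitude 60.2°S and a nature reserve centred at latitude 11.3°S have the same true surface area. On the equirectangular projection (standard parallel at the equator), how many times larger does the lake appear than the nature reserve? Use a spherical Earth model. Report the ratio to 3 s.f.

1.97

In the plate carrée (x = Rλ, y = Rφ), meridians are true-scale (h = 1) and parallels are stretched by k = sec φ.
Areal scale at 60.2°: h·k = 1.000 × 2.012 = 2.012.
Areal scale at 11.3°: h·k = 1.000 × 1.020 = 1.020.
Ratio = 2.012/1.020 ≈ 1.97.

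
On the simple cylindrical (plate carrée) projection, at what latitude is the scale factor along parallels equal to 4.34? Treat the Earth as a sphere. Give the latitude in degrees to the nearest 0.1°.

76.7°

Plate carrée: h = 1, k = sec φ along parallels.
sec φ = 4.34  ⇒  cos φ = 0.2304  ⇒  φ ≈ 76.7°.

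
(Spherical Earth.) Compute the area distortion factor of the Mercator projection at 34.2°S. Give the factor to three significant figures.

For Mercator, h = k = sec φ (a conformal cylindrical projection has a single point scale, 1/cos φ).
Areal scale = k² = sec²φ = 1/cos²(34.2°) = 1/0.8271² = 1.462.

1.46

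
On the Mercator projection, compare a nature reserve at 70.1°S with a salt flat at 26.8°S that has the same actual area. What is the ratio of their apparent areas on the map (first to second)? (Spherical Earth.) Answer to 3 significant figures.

6.88

On Mercator, area is exaggerated by sec²φ = 1/cos²φ.
At 70.1°: sec²(70.1°) = 1/0.3404² = 8.631.
At 26.8°: sec²(26.8°) = 1/0.8926² = 1.255.
Ratio = 8.631/1.255 = cos²(26.8°)/cos²(70.1°) ≈ 6.88.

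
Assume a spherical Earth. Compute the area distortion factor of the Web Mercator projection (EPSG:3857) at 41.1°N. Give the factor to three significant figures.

The Mercator projection is conformal; its linear scale factor is the same in every direction and equals sec φ = 1/cos φ.
Areal scale = k² = sec²φ = 1/cos²(41.1°) = 1/0.7536² = 1.761.

1.76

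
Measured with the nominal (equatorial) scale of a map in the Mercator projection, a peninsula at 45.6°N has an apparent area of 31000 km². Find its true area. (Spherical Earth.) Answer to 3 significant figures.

The Mercator projection is conformal; its linear scale factor is the same in every direction and equals sec φ = 1/cos φ.
Areal scale = k² = sec²φ = 1/cos²(45.6°) = 1/0.6997² = 2.043.
True area = apparent / (areal scale) = 31000 / 2.043 ≈ 15200 km².

15200 km²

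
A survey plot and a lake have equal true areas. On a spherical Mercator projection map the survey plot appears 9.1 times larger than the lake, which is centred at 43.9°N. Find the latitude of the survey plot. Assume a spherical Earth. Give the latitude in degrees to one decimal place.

Mercator areal scale is sec²φ, so apparent-area ratio = sec²φ₁ / sec²φ₂ = cos²φ₂ / cos²φ₁.
cos²φ₂ / cos²φ₁ = 9.1  ⇒  cos φ₁ = cos 43.9° / √9.1 = 0.7206/3.017 = 0.2389.
φ₁ = arccos(0.2389) ≈ 76.2°.

76.2°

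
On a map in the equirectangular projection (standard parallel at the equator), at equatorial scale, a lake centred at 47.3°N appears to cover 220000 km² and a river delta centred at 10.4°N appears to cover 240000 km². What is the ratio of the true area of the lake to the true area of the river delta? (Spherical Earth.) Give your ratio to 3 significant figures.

0.632

Plate carrée has h = 1 and k = sec φ, giving areal scale sec φ; true area = (apparent area) · cos φ.
True area of lake: 220000 × cos(47.3°) = 220000 × 0.6782 = 149200 km².
True area of river delta: 240000 × cos(10.4°) = 240000 × 0.9836 = 236100 km².
Ratio = 149200 / 236100 ≈ 0.632.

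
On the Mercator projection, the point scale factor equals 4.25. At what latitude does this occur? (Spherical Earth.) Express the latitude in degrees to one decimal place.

Mercator scale is k = sec φ = 1/cos φ.
1/cos φ = 4.25  ⇒  cos φ = 0.2353  ⇒  φ = arccos(0.2353) ≈ 76.4°.

76.4°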